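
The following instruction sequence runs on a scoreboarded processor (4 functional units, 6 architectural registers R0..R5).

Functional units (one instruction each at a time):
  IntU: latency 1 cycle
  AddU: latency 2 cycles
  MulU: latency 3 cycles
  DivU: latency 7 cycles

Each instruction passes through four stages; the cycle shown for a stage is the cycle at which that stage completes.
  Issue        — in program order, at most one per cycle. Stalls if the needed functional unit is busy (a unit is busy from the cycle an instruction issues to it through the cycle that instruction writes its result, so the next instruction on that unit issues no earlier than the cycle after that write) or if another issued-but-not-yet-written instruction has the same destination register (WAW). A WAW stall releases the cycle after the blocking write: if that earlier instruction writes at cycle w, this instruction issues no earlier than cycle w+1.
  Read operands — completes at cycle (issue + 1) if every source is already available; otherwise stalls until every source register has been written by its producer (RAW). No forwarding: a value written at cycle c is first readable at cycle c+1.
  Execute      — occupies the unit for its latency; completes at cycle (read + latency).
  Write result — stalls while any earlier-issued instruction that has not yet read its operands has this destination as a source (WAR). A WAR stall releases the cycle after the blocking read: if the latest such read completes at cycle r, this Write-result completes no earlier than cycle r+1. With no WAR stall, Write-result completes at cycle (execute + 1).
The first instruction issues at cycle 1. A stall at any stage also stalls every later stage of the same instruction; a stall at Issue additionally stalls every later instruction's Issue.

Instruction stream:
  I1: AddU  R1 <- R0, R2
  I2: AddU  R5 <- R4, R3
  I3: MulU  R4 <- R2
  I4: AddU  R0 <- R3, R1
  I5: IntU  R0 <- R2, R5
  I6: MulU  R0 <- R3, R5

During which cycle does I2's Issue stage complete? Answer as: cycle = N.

cycle = 6

[1] I1 issues→AddU
[2] I1 reads
[4] I1 exec-done
[5] I1 writes R1
[6] I2 issues→AddU
[7] I2 reads; I3 issues→MulU
[8] I3 reads
[9] I2 exec-done
[10] I2 writes R5
[11] I3 exec-done; I4 issues→AddU
[12] I3 writes R4; I4 reads
[14] I4 exec-done
[15] I4 writes R0
[16] I5 issues→IntU
[17] I5 reads
[18] I5 exec-done
[19] I5 writes R0
[20] I6 issues→MulU
[21] I6 reads
[24] I6 exec-done
[25] I6 writes R0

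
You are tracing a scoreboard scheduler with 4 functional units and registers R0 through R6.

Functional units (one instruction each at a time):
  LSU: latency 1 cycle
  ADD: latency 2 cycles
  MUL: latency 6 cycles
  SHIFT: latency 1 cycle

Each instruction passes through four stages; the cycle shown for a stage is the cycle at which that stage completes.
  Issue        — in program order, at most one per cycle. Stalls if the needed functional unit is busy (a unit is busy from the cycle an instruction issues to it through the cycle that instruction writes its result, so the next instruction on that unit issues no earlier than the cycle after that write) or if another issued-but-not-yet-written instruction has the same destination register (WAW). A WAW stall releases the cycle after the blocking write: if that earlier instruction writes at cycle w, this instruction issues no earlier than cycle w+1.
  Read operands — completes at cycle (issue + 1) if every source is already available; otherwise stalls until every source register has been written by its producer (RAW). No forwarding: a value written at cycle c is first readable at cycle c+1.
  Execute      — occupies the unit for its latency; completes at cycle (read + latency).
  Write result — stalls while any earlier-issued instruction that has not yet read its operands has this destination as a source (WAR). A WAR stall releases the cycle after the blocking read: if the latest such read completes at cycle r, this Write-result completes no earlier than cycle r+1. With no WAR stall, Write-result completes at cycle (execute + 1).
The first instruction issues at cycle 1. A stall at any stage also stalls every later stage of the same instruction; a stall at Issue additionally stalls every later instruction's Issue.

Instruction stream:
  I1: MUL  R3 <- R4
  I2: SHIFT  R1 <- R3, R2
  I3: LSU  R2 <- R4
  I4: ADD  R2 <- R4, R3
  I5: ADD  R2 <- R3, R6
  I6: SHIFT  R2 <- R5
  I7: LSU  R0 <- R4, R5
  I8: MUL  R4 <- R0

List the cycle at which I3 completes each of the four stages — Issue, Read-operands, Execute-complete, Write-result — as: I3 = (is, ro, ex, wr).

I1 -> (1, 2, 8, 9)
I2 -> (2, 10, 11, 12)  // RAW R3: wait I1 write@9
I3 -> (3, 4, 5, 11)  // WAR R2: wait I2 read@10
I4 -> (12, 13, 15, 16)  // WAW R2: wait I3 write@11
I5 -> (17, 18, 20, 21)  // struct: ADD busy until I4 writes@16
I6 -> (22, 23, 24, 25)  // WAW R2: wait I5 write@21
I7 -> (23, 24, 25, 26)
I8 -> (24, 27, 33, 34)  // RAW R0: wait I7 write@26

I3 = (3, 4, 5, 11)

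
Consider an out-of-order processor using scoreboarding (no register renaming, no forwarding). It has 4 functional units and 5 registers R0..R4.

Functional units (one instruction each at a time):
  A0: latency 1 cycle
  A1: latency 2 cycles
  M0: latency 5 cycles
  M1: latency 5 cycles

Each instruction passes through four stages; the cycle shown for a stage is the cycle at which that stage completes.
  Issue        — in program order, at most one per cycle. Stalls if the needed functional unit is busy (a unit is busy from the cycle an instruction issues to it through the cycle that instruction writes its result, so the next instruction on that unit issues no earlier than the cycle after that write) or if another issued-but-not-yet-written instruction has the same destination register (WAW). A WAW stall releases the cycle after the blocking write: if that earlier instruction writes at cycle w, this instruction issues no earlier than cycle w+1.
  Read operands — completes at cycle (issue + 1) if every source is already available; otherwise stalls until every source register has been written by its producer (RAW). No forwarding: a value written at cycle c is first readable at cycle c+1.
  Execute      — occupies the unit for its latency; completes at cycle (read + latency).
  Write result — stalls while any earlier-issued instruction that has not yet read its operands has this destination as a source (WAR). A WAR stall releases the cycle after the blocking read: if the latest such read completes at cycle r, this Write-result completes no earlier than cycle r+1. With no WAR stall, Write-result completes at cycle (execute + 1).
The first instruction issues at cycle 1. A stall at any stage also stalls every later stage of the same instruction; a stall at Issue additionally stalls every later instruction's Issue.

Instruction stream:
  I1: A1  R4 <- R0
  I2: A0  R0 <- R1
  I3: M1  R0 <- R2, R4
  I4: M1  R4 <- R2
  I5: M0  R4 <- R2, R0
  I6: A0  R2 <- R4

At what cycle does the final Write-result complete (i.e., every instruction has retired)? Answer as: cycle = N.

cycle = 32

[1] I1 dispatched to A1
[2] I1 operands ready | I2 dispatched to A0
[3] I2 operands ready
[4] I1 complete | I2 complete
[5] R4←I1 | R0←I2
[6] I3 dispatched to M1
[7] I3 operands ready
[12] I3 complete
[13] R0←I3
[14] I4 dispatched to M1
[15] I4 operands ready
[20] I4 complete
[21] R4←I4
[22] I5 dispatched to M0
[23] I5 operands ready | I6 dispatched to A0
[28] I5 complete
[29] R4←I5
[30] I6 operands ready
[31] I6 complete
[32] R2←I6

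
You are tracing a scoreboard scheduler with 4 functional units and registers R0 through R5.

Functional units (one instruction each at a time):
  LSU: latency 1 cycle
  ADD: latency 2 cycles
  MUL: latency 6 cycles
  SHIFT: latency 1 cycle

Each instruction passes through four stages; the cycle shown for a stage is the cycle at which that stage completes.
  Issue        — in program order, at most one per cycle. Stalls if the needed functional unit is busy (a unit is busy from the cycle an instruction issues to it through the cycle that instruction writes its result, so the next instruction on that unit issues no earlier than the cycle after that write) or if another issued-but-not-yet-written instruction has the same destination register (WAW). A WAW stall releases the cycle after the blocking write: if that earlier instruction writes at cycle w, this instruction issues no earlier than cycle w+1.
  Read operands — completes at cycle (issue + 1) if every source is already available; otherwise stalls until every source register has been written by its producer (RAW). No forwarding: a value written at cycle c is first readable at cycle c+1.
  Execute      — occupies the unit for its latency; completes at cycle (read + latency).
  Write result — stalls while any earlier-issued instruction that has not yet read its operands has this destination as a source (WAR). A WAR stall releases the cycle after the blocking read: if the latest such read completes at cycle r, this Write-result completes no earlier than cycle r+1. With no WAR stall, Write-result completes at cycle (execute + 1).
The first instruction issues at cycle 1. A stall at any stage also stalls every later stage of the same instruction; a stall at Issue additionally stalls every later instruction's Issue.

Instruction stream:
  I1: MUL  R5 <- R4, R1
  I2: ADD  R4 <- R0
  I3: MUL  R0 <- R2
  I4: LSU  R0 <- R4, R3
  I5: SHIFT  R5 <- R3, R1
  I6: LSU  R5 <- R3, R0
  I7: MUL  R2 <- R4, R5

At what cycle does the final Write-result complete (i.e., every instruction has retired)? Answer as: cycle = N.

cycle = 35

t=1  I1→MUL
t=2  I1 RO, I2→ADD
t=3  I2 RO
t=5  I2 EX
t=6  I2 WR R4
t=8  I1 EX
t=9  I1 WR R5
t=10  I3→MUL
t=11  I3 RO
t=17  I3 EX
t=18  I3 WR R0
t=19  I4→LSU
t=20  I4 RO, I5→SHIFT
t=21  I4 EX, I5 RO
t=22  I4 WR R0, I5 EX
t=23  I5 WR R5
t=24  I6→LSU
t=25  I6 RO, I7→MUL
t=26  I6 EX
t=27  I6 WR R5
t=28  I7 RO
t=34  I7 EX
t=35  I7 WR R2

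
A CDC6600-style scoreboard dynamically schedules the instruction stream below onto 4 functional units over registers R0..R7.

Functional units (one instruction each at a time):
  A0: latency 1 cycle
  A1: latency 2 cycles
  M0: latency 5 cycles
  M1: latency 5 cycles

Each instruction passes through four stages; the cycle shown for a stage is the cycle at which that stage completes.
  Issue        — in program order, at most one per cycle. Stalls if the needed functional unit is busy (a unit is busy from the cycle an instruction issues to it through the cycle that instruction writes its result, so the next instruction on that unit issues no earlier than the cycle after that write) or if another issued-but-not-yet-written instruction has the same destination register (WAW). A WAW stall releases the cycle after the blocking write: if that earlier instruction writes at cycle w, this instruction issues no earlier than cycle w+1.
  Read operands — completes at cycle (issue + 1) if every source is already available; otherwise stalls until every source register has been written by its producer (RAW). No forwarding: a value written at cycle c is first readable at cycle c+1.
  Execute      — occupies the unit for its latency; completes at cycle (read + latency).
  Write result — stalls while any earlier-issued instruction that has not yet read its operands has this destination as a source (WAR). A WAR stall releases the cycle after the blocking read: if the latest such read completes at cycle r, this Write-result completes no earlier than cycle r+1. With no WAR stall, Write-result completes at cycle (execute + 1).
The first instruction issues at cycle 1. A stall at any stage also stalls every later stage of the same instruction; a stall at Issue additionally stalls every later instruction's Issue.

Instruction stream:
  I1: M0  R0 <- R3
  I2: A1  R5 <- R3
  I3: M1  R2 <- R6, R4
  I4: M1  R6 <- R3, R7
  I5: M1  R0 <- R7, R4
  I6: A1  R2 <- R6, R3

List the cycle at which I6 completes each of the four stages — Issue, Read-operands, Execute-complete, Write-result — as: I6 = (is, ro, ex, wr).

I1 -> (1, 2, 7, 8)
I2 -> (2, 3, 5, 6)
I3 -> (3, 4, 9, 10)
I4 -> (11, 12, 17, 18)  // struct: M1 busy until I3 writes@10
I5 -> (19, 20, 25, 26)  // struct: M1 busy until I4 writes@18
I6 -> (20, 21, 23, 24)

I6 = (20, 21, 23, 24)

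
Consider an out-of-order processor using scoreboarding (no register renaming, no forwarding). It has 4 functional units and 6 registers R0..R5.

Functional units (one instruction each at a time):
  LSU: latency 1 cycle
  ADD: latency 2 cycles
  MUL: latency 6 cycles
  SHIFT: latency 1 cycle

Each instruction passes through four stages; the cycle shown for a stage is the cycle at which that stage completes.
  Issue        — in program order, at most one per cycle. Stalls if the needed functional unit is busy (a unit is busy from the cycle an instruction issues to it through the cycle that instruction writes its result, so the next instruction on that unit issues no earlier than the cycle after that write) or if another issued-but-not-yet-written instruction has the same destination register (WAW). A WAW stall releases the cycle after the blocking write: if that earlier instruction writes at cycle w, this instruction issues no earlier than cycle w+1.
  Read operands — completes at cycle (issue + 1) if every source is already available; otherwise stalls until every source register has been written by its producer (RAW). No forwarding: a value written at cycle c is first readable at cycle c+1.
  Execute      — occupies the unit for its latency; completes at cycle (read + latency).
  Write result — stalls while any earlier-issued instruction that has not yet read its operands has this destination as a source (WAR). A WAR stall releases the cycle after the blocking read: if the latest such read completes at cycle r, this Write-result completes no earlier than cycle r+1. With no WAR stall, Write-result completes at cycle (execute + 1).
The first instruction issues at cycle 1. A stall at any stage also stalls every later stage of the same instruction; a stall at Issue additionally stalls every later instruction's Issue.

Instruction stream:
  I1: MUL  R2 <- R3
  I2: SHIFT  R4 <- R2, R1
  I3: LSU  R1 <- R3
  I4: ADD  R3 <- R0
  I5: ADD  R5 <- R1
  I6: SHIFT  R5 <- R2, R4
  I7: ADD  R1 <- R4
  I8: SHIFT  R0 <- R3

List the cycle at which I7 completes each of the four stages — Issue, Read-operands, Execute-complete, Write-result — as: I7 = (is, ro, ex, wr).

I7 = (17, 18, 20, 21)

I1 -> (1, 2, 8, 9)
I2 -> (2, 10, 11, 12)  // RAW R2: wait I1 write@9
I3 -> (3, 4, 5, 11)  // WAR R1: wait I2 read@10
I4 -> (4, 5, 7, 8)
I5 -> (9, 12, 14, 15)  // struct: ADD busy until I4 writes@8, RAW R1: wait I3 write@11
I6 -> (16, 17, 18, 19)  // WAW R5: wait I5 write@15
I7 -> (17, 18, 20, 21)
I8 -> (20, 21, 22, 23)  // struct: SHIFT busy until I6 writes@19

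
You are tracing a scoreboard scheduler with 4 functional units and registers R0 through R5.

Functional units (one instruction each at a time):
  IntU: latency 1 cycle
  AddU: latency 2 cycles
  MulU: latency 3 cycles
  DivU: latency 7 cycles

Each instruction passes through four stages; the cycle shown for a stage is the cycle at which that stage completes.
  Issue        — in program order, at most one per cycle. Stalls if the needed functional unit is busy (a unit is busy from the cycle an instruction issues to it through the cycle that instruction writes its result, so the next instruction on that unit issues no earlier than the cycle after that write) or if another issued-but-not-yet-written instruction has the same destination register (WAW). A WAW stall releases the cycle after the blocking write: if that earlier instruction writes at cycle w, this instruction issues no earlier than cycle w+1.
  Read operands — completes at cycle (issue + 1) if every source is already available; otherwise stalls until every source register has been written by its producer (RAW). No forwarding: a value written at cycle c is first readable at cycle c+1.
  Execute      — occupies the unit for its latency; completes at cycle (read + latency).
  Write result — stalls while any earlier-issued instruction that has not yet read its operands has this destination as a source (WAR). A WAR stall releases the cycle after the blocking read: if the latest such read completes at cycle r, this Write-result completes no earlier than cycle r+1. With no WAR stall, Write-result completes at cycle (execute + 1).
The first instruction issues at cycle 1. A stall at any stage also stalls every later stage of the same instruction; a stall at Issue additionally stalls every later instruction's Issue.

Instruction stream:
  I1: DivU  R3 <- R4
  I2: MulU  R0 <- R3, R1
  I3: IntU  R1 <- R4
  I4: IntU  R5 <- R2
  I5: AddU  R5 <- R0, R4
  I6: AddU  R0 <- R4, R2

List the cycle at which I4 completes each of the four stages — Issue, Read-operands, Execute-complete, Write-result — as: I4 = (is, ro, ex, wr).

I4 = (13, 14, 15, 16)

I1: IS=1 RO=2 EX=9 WR=10
I2: IS=2 RO=11 EX=14 WR=15  [RAW R3: wait I1 write@10]
I3: IS=3 RO=4 EX=5 WR=12  [WAR R1: wait I2 read@11]
I4: IS=13 RO=14 EX=15 WR=16  [struct: IntU busy until I3 writes@12]
I5: IS=17 RO=18 EX=20 WR=21  [WAW R5: wait I4 write@16]
I6: IS=22 RO=23 EX=25 WR=26  [struct: AddU busy until I5 writes@21]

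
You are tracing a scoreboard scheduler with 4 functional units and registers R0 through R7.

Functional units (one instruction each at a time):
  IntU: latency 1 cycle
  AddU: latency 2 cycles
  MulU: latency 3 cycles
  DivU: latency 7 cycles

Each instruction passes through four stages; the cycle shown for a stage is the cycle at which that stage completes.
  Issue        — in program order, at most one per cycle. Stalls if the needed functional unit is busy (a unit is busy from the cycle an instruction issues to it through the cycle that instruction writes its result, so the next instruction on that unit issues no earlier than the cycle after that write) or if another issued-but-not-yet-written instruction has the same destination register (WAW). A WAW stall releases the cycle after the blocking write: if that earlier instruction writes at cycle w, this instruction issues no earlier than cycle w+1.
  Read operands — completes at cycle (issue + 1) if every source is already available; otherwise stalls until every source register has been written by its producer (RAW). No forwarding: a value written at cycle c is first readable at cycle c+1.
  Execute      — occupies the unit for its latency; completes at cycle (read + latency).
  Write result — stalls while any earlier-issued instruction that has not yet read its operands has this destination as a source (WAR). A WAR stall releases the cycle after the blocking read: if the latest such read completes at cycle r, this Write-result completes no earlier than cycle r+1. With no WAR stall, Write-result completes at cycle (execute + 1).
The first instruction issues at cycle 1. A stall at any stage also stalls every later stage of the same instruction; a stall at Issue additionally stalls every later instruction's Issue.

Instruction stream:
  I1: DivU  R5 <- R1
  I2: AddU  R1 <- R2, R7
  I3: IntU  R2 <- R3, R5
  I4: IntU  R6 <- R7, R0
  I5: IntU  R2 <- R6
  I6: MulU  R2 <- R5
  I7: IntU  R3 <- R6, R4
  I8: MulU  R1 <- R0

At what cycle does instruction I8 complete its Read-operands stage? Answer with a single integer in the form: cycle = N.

[1] I1 dispatched to DivU
[2] I1 operands ready | I2 dispatched to AddU
[3] I2 operands ready | I3 dispatched to IntU
[5] I2 complete
[6] R1←I2
[9] I1 complete
[10] R5←I1
[11] I3 operands ready
[12] I3 complete
[13] R2←I3
[14] I4 dispatched to IntU
[15] I4 operands ready
[16] I4 complete
[17] R6←I4
[18] I5 dispatched to IntU
[19] I5 operands ready
[20] I5 complete
[21] R2←I5
[22] I6 dispatched to MulU
[23] I6 operands ready | I7 dispatched to IntU
[24] I7 operands ready
[25] I7 complete
[26] I6 complete | R3←I7
[27] R2←I6
[28] I8 dispatched to MulU
[29] I8 operands ready
[32] I8 complete
[33] R1←I8

cycle = 29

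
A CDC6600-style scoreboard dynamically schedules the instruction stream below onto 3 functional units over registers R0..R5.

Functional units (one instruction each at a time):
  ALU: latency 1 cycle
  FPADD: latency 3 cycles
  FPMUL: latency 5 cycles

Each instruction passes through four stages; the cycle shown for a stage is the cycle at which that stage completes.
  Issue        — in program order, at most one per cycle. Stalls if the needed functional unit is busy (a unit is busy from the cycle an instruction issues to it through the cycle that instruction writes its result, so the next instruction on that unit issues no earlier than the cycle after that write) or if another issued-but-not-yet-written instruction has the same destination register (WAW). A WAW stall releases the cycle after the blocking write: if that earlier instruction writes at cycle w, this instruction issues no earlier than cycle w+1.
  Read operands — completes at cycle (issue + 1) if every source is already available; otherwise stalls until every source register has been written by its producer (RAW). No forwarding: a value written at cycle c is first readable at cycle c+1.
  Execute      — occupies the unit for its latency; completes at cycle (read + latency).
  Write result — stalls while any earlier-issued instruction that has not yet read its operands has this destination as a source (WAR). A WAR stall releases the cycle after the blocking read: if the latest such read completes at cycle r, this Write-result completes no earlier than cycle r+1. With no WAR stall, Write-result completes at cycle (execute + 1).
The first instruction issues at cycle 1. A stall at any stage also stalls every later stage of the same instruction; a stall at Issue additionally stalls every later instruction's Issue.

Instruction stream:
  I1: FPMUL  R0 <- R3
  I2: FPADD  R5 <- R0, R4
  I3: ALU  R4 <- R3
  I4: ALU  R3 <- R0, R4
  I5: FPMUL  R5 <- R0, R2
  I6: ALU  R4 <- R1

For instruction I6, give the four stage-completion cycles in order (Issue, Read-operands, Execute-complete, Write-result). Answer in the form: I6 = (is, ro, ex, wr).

I6 = (15, 16, 17, 18)

I1  is:1  ro:2  ex:7  wr:8
I2  is:2  ro:9  ex:12  wr:13  — RAW R0: wait I1 write@8
I3  is:3  ro:4  ex:5  wr:10  — WAR R4: wait I2 read@9
I4  is:11  ro:12  ex:13  wr:14  — struct: ALU busy until I3 writes@10
I5  is:14  ro:15  ex:20  wr:21  — WAW R5: wait I2 write@13
I6  is:15  ro:16  ex:17  wr:18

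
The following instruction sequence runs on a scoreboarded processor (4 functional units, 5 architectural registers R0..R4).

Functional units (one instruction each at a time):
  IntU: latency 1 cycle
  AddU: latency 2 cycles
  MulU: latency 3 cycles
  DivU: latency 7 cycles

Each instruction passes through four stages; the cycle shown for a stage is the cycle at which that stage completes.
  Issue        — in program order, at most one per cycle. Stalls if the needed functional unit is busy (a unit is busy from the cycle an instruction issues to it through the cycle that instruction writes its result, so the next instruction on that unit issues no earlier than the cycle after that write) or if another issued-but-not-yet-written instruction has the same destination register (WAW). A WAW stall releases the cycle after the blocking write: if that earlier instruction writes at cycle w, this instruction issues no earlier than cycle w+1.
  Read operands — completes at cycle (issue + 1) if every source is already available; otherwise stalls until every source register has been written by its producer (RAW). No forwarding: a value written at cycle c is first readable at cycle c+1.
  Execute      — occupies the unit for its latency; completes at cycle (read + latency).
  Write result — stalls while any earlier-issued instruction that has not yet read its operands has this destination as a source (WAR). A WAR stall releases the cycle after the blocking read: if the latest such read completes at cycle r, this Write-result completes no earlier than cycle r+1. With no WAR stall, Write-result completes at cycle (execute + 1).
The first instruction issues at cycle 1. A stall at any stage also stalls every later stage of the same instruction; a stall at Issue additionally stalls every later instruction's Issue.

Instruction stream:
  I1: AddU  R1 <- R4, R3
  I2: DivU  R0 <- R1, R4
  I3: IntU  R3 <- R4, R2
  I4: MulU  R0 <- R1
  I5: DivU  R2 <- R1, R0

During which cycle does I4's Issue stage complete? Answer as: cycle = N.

cycle = 15

[1] I1 issues→AddU
[2] I1 reads | I2 issues→DivU
[3] I3 issues→IntU
[4] I1 exec-done | I3 reads
[5] I1 writes R1 | I3 exec-done
[6] I2 reads | I3 writes R3
[13] I2 exec-done
[14] I2 writes R0
[15] I4 issues→MulU
[16] I4 reads | I5 issues→DivU
[19] I4 exec-done
[20] I4 writes R0
[21] I5 reads
[28] I5 exec-done
[29] I5 writes R2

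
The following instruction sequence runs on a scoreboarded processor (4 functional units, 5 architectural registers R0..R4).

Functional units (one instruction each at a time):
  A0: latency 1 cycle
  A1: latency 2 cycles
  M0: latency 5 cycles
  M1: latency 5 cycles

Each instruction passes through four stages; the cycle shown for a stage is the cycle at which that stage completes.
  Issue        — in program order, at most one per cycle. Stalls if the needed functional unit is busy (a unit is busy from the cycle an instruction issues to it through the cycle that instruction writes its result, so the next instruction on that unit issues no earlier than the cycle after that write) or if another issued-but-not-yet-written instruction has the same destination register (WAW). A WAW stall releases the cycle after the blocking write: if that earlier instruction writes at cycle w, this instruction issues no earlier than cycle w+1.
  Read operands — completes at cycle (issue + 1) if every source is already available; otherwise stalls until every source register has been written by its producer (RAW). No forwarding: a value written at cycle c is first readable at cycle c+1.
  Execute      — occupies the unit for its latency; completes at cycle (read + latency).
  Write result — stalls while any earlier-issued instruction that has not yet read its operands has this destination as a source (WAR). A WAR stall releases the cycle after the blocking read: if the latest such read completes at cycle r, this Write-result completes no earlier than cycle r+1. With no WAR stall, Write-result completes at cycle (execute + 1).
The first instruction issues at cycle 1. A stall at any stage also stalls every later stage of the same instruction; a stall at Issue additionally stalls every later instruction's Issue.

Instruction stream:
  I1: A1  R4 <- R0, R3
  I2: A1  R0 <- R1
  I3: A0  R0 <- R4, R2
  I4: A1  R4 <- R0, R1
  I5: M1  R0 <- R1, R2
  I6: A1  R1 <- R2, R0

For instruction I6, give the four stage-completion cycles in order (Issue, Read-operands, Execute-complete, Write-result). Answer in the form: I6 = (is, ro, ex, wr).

I6 = (19, 23, 25, 26)

[1] issue I1 (A1)
[2] I1 read-ops
[4] I1 finished on A1
[5] I1→R4
[6] issue I2 (A1)
[7] I2 read-ops
[9] I2 finished on A1
[10] I2→R0
[11] issue I3 (A0)
[12] I3 read-ops, issue I4 (A1)
[13] I3 finished on A0
[14] I3→R0
[15] I4 read-ops, issue I5 (M1)
[16] I5 read-ops
[17] I4 finished on A1
[18] I4→R4
[19] issue I6 (A1)
[21] I5 finished on M1
[22] I5→R0
[23] I6 read-ops
[25] I6 finished on A1
[26] I6→R1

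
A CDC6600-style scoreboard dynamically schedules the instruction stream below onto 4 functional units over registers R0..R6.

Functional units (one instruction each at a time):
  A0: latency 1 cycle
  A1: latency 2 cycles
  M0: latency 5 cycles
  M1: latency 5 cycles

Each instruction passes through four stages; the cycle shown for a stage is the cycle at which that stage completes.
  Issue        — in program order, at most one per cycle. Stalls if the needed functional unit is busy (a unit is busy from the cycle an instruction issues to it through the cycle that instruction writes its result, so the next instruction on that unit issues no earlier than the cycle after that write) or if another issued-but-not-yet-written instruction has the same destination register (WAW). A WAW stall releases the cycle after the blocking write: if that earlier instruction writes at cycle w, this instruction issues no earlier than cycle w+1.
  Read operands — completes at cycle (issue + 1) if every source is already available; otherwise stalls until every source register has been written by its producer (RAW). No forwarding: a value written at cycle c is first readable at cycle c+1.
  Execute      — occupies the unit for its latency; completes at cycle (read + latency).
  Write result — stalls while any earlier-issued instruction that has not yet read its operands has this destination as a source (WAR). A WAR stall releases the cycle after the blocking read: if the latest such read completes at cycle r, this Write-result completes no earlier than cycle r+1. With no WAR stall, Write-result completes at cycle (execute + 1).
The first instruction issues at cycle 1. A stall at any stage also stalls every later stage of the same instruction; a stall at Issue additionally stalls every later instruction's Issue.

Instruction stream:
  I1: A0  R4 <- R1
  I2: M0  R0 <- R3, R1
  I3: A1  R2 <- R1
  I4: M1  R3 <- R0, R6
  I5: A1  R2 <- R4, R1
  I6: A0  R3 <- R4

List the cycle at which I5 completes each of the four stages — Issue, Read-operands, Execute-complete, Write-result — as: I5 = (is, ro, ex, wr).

I5 = (8, 9, 11, 12)

I1  is:1  ro:2  ex:3  wr:4
I2  is:2  ro:3  ex:8  wr:9
I3  is:3  ro:4  ex:6  wr:7
I4  is:4  ro:10  ex:15  wr:16  — RAW R0: wait I2 write@9
I5  is:8  ro:9  ex:11  wr:12  — struct: A1 busy until I3 writes@7
I6  is:17  ro:18  ex:19  wr:20  — WAW R3: wait I4 write@16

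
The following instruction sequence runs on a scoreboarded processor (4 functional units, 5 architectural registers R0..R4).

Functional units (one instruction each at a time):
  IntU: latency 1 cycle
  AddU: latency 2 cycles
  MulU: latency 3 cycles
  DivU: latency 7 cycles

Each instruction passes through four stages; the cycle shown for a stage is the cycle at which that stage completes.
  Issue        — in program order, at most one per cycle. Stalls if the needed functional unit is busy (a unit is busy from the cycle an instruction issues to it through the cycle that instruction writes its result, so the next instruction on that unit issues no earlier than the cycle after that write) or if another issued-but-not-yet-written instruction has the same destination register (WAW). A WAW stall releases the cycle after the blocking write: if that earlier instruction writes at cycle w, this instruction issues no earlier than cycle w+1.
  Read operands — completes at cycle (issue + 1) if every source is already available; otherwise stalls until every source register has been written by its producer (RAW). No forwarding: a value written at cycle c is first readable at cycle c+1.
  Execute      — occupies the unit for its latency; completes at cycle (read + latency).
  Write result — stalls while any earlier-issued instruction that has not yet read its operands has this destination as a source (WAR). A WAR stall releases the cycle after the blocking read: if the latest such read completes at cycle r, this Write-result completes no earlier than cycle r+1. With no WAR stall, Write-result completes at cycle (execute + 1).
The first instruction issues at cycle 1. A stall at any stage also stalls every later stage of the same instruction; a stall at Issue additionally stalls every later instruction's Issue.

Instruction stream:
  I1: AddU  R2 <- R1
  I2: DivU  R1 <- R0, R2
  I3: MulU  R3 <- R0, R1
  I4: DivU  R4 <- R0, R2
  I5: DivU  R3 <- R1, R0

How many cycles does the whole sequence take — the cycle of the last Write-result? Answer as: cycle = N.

1) issue 1, read 2, done 4, write 5
2) issue 2, read 6, done 13, write 14  <RAW R2: wait I1 write@5>
3) issue 3, read 15, done 18, write 19  <RAW R1: wait I2 write@14>
4) issue 15, read 16, done 23, write 24  <struct: DivU busy until I2 writes@14>
5) issue 25, read 26, done 33, write 34  <struct: DivU busy until I4 writes@24>

cycle = 34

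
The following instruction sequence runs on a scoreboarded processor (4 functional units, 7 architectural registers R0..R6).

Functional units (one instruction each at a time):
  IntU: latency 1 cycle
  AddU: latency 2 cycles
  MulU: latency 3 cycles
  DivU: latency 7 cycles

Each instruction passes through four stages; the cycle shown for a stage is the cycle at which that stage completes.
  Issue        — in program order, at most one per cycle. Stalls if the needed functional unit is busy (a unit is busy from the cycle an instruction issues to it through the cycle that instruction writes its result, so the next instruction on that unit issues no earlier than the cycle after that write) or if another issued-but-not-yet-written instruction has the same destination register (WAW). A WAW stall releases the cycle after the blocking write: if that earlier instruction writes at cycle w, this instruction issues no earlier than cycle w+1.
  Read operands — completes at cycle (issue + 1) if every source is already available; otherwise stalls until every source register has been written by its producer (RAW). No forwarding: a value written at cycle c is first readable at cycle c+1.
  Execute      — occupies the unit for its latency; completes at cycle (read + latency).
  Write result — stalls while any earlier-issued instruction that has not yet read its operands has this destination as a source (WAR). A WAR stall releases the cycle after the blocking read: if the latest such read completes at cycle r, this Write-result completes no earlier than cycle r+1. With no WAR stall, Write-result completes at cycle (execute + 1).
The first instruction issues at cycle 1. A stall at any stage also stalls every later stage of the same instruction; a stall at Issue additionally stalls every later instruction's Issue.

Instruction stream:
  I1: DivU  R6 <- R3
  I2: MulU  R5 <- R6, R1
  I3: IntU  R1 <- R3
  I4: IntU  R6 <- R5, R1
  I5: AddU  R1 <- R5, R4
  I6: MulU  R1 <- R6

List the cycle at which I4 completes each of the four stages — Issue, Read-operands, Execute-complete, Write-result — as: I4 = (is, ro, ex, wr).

[I1] 1/2/9/10
[I2] 2/11/14/15  (RAW R6: wait I1 write@10)
[I3] 3/4/5/12  (WAR R1: wait I2 read@11)
[I4] 13/16/17/18  (struct: IntU busy until I3 writes@12; RAW R5: wait I2 write@15)
[I5] 14/16/18/19  (RAW R5: wait I2 write@15)
[I6] 20/21/24/25  (WAW R1: wait I5 write@19)

I4 = (13, 16, 17, 18)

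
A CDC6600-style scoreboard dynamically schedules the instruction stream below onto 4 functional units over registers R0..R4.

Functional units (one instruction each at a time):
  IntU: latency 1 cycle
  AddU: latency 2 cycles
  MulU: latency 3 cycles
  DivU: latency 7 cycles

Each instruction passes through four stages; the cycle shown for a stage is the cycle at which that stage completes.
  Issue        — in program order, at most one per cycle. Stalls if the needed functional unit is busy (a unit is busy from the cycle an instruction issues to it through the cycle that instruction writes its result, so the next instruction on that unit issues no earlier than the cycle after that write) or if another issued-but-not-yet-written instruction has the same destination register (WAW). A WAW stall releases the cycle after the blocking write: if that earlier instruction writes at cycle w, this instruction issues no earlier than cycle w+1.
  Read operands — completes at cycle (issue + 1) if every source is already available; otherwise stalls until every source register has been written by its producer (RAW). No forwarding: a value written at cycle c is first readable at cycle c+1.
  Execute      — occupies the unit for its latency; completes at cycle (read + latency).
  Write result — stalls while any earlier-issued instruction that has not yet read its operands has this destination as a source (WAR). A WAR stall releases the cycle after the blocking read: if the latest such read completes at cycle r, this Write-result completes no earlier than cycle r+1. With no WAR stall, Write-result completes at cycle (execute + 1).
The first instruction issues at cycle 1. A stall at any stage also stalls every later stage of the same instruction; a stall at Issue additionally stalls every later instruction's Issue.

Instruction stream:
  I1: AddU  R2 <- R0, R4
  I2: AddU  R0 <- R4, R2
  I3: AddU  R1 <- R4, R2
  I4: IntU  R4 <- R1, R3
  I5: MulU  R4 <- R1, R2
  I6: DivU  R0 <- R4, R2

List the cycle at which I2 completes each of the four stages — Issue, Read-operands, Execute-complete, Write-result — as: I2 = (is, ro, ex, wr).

I2 = (6, 7, 9, 10)

1) issue 1, read 2, done 4, write 5
2) issue 6, read 7, done 9, write 10  <struct: AddU busy until I1 writes@5>
3) issue 11, read 12, done 14, write 15  <struct: AddU busy until I2 writes@10>
4) issue 12, read 16, done 17, write 18  <RAW R1: wait I3 write@15>
5) issue 19, read 20, done 23, write 24  <WAW R4: wait I4 write@18>
6) issue 20, read 25, done 32, write 33  <RAW R4: wait I5 write@24>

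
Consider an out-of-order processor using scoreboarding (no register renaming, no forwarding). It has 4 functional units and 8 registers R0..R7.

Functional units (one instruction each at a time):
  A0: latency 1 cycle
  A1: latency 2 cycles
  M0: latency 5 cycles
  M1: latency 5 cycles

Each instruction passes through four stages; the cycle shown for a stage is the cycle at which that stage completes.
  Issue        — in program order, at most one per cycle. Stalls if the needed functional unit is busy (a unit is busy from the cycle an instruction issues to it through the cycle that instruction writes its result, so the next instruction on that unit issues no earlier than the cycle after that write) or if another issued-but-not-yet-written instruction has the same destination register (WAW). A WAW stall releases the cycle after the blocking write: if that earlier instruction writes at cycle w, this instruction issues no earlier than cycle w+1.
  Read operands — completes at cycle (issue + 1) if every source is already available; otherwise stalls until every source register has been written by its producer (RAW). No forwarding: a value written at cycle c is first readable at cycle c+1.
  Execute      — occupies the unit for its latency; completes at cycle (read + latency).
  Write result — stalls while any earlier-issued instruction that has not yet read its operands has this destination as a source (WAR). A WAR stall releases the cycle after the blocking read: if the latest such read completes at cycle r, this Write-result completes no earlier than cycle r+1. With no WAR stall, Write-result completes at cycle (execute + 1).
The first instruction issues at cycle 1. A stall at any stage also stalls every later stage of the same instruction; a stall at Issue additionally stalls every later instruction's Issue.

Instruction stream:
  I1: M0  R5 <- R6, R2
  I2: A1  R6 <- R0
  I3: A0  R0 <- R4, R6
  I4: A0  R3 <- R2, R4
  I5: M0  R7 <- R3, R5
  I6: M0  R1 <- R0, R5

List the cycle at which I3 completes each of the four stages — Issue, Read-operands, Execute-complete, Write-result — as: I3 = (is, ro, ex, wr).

1) issue 1, read 2, done 7, write 8
2) issue 2, read 3, done 5, write 6
3) issue 3, read 7, done 8, write 9  <RAW R6: wait I2 write@6>
4) issue 10, read 11, done 12, write 13  <struct: A0 busy until I3 writes@9>
5) issue 11, read 14, done 19, write 20  <RAW R3: wait I4 write@13>
6) issue 21, read 22, done 27, write 28  <struct: M0 busy until I5 writes@20>

I3 = (3, 7, 8, 9)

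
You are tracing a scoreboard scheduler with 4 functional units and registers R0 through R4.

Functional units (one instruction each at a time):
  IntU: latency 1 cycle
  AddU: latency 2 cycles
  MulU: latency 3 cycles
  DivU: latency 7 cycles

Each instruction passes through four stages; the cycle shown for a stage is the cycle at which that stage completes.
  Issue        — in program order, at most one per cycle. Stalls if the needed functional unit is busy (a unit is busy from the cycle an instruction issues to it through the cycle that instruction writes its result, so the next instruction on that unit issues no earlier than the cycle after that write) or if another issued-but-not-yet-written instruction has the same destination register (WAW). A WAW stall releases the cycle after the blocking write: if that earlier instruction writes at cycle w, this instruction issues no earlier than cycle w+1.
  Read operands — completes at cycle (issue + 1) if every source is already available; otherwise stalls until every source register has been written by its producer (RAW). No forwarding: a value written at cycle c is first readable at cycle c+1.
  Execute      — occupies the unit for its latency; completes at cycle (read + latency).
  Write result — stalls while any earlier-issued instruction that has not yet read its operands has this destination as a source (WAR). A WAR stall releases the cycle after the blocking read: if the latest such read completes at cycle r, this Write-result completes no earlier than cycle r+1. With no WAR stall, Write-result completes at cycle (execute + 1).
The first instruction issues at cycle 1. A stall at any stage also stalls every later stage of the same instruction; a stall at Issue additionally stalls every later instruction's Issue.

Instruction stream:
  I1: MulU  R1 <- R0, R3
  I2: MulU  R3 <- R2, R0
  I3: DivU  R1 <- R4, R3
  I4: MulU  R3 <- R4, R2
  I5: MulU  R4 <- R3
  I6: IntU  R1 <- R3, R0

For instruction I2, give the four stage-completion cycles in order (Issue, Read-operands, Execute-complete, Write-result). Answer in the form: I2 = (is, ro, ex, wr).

cycle 1: issue I1 (MulU)
cycle 2: I1 read-ops
cycle 5: I1 finished on MulU
cycle 6: I1→R1
cycle 7: issue I2 (MulU)
cycle 8: I2 read-ops · issue I3 (DivU)
cycle 11: I2 finished on MulU
cycle 12: I2→R3
cycle 13: I3 read-ops · issue I4 (MulU)
cycle 14: I4 read-ops
cycle 17: I4 finished on MulU
cycle 18: I4→R3
cycle 19: issue I5 (MulU)
cycle 20: I3 finished on DivU · I5 read-ops
cycle 21: I3→R1
cycle 22: issue I6 (IntU)
cycle 23: I5 finished on MulU · I6 read-ops
cycle 24: I5→R4 · I6 finished on IntU
cycle 25: I6→R1

I2 = (7, 8, 11, 12)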